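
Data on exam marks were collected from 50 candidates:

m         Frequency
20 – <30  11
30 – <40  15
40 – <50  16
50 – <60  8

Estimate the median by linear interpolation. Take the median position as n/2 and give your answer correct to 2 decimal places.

39.33

Cumulative frequencies: 11, 26, 42, 50
n = 50; position = n/2 = 25.
This falls in the class 30 – <40: L = 30, F = 11, f = 15, h = 10.
Median ≈ 30 + ((25 − 11) / 15) × 10 = 39.3333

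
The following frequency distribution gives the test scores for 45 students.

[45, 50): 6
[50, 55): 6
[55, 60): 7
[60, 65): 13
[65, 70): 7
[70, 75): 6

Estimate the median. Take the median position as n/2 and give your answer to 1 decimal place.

61.3

Cumulative frequencies: 6, 12, 19, 32, 39, 45
n = 45; position = n/2 = 22.5.
This falls in the class [60, 65): L = 60, F = 19, f = 13, h = 5.
Median ≈ 60 + ((22.5 − 19) / 13) × 5 = 61.3462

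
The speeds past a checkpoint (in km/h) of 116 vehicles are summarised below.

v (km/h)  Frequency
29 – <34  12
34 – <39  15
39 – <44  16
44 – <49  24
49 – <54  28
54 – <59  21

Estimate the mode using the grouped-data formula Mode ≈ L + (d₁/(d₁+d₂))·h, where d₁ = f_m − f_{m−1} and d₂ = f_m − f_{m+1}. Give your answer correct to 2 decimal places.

50.82

Modal class: 49 – <54 (highest frequency 28).
d₁ = 28 − 24 = 4, d₂ = 28 − 21 = 7
Mode ≈ 49 + (4/(4+7)) × 5 = 49 + 1.8182 = 50.8182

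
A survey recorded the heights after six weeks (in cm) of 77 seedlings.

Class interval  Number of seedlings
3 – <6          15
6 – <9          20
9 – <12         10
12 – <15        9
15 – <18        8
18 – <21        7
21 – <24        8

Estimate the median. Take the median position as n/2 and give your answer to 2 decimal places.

10.05

Cumulative frequencies: 15, 35, 45, 54, 62, 69, 77
n = 77; position = n/2 = 38.5.
This falls in the class 9 – <12: L = 9, F = 35, f = 10, h = 3.
Median ≈ 9 + ((38.5 − 35) / 10) × 3 = 10.0500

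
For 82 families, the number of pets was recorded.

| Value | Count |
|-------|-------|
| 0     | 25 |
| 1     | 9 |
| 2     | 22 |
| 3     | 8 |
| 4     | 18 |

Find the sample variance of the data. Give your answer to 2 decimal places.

Values: 0, 1, 2, 3, 4
n = 82, Σfx = 149, mean = 1.8171
Σfx² = 457
Σf(x − x̄)² = Σfx² − (Σfx)²/n = 457 − 149²/82 = 186.2561
Sample variance = 186.2561 / 81 = 2.2995

2.30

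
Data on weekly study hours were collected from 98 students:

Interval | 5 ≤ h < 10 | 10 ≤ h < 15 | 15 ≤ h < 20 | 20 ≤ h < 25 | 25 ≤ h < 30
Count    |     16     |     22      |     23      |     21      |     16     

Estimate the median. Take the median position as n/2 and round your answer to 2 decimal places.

Cumulative frequencies: 16, 38, 61, 82, 98
n = 98; position = n/2 = 49.
This falls in the class 15 ≤ h < 20: L = 15, F = 38, f = 23, h = 5.
Median ≈ 15 + ((49 − 38) / 23) × 5 = 17.3913

17.39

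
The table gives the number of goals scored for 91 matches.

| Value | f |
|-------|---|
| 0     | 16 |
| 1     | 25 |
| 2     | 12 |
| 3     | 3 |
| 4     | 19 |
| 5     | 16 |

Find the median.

2

Cumulative frequencies: 16, 41, 53, 56, 75, 91
n = 91, so the median is the value in position (n+1)/2 = 46.
Position 46 falls at value 2.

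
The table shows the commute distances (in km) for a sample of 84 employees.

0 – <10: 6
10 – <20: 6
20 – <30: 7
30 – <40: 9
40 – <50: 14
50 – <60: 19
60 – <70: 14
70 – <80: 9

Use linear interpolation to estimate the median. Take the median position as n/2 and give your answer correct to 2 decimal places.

Cumulative frequencies: 6, 12, 19, 28, 42, 61, 75, 84
n = 84; position = n/2 = 42.
This falls in the class 40 – <50: L = 40, F = 28, f = 14, h = 10.
Median ≈ 40 + ((42 − 28) / 14) × 10 = 50.0000

50.00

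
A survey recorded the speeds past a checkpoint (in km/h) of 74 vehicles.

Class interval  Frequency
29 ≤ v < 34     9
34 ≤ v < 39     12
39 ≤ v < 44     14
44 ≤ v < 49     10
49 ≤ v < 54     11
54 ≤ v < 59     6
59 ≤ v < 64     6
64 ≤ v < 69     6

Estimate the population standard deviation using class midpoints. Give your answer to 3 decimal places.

10.527

Midpoints: 31.5, 36.5, 41.5, 46.5, 51.5, 56.5, 61.5, 66.5
n = 74, Σfm = 3441, mean = 46.5000
Σfm² = 168206.5
Σf(m − x̄)² = Σfm² − (Σfm)²/n = 168206.5 − 3441²/74 = 8200.0000
Population variance = 8200.0000 / 74 = 110.8108
Standard deviation = √110.8108 = 10.5267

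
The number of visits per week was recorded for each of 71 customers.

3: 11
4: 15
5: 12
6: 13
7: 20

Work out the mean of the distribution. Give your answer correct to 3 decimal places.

Values: 3, 4, 5, 6, 7
Σfx = 11×3 + 15×4 + 12×5 + 13×6 + 20×7 = 371
n = Σf = 71
Mean = 371 / 71 = 5.2254

5.225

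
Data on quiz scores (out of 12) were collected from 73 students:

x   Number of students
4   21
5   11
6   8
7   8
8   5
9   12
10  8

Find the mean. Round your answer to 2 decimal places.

Values: 4, 5, 6, 7, 8, 9, 10
Σfx = 21×4 + 11×5 + 8×6 + 8×7 + 5×8 + 12×9 + 8×10 = 471
n = Σf = 73
Mean = 471 / 73 = 6.4521

6.45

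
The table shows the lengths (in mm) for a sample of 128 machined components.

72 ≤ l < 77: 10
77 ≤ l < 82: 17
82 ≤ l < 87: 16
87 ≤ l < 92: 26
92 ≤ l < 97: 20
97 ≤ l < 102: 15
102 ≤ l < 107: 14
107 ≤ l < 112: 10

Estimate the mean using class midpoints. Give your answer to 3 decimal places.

Midpoints: 74.5, 79.5, 84.5, 89.5, 94.5, 99.5, 104.5, 109.5
Σfm = 10×74.5 + 17×79.5 + 16×84.5 + 26×89.5 + 20×94.5 + 15×99.5 + 14×104.5 + 10×109.5 = 11716
n = Σf = 128
Mean = 11716 / 128 = 91.5312

91.531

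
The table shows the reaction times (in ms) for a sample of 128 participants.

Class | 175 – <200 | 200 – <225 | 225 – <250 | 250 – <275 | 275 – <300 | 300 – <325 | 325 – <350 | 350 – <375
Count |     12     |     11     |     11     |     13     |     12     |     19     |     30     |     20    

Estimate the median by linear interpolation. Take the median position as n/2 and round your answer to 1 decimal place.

306.6

Cumulative frequencies: 12, 23, 34, 47, 59, 78, 108, 128
n = 128; position = n/2 = 64.
This falls in the class 300 – <325: L = 300, F = 59, f = 19, h = 25.
Median ≈ 300 + ((64 − 59) / 19) × 25 = 306.5789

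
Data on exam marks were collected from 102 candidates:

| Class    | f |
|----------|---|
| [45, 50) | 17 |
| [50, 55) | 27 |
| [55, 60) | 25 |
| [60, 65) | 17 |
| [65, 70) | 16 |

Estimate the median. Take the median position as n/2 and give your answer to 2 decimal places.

Cumulative frequencies: 17, 44, 69, 86, 102
n = 102; position = n/2 = 51.
This falls in the class [55, 60): L = 55, F = 44, f = 25, h = 5.
Median ≈ 55 + ((51 − 44) / 25) × 5 = 56.4000

56.40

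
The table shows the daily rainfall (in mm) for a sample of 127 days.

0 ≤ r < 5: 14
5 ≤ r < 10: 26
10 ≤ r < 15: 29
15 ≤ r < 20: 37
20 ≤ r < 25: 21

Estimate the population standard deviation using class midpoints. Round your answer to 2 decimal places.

6.24

Midpoints: 2.5, 7.5, 12.5, 17.5, 22.5
n = 127, Σfm = 1712.5, mean = 13.4843
Σfm² = 28043.75
Σf(m − x̄)² = Σfm² − (Σfm)²/n = 28043.75 − 1712.5²/127 = 4951.9685
Population variance = 4951.9685 / 127 = 38.9919
Standard deviation = √38.9919 = 6.2443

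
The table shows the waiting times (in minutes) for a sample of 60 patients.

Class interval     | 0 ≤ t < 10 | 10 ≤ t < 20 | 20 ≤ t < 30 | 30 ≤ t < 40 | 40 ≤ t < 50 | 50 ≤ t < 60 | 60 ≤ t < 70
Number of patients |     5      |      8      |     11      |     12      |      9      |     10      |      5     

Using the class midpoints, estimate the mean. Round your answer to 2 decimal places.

35.33

Midpoints: 5, 15, 25, 35, 45, 55, 65
Σfm = 5×5 + 8×15 + 11×25 + 12×35 + 9×45 + 10×55 + 5×65 = 2120
n = Σf = 60
Mean = 2120 / 60 = 35.3333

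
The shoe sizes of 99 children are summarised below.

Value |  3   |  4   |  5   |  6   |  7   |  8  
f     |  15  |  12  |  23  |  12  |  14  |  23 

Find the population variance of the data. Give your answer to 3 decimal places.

3.047

Values: 3, 4, 5, 6, 7, 8
n = 99, Σfx = 562, mean = 5.6768
Σfx² = 3492
Σf(x − x̄)² = Σfx² − (Σfx)²/n = 3492 − 562²/99 = 301.6566
Population variance = 301.6566 / 99 = 3.0470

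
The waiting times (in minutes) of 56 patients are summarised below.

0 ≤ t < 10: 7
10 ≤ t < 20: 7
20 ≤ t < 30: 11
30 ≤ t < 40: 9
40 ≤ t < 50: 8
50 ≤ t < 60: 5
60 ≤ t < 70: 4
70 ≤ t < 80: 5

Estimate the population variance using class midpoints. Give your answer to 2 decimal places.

438.78

Midpoints: 5, 15, 25, 35, 45, 55, 65, 75
n = 56, Σfm = 2000, mean = 35.7143
Σfm² = 96000
Σf(m − x̄)² = Σfm² − (Σfm)²/n = 96000 − 2000²/56 = 24571.4286
Population variance = 24571.4286 / 56 = 438.7755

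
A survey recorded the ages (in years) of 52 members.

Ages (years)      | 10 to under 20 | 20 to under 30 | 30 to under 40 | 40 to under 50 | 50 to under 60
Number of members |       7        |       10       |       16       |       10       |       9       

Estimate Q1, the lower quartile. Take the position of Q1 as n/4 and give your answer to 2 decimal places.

26.00

Cumulative frequencies: 7, 17, 33, 43, 52
n = 52; position = n/4 = 13.
This falls in the class 20 to under 30: L = 20, F = 7, f = 10, h = 10.
Lower quartile ≈ 20 + ((13 − 7) / 10) × 10 = 26.0000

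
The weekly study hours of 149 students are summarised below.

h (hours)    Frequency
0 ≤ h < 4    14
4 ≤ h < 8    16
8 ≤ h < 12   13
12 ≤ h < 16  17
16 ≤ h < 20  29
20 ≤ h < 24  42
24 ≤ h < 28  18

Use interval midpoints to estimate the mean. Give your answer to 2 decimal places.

16.15

Midpoints: 2, 6, 10, 14, 18, 22, 26
Σfm = 14×2 + 16×6 + 13×10 + 17×14 + 29×18 + 42×22 + 18×26 = 2406
n = Σf = 149
Mean = 2406 / 149 = 16.1477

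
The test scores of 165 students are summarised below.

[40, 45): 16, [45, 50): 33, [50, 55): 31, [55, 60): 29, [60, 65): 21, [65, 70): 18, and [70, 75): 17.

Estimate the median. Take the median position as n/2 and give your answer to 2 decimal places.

55.43

Cumulative frequencies: 16, 49, 80, 109, 130, 148, 165
n = 165; position = n/2 = 82.5.
This falls in the class [55, 60): L = 55, F = 80, f = 29, h = 5.
Median ≈ 55 + ((82.5 − 80) / 29) × 5 = 55.4310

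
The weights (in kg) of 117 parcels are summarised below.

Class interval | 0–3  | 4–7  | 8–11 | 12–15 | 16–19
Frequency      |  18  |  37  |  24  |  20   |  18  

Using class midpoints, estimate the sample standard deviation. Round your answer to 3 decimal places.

5.233

Midpoints: 1.5, 5.5, 9.5, 13.5, 17.5
n = 117, Σfm = 1043.5, mean = 8.9188
Σfm² = 12483.25
Σf(m − x̄)² = Σfm² − (Σfm)²/n = 12483.25 − 1043.5²/117 = 3176.4786
Sample variance = 3176.4786 / 116 = 27.3834
Standard deviation = √27.3834 = 5.2329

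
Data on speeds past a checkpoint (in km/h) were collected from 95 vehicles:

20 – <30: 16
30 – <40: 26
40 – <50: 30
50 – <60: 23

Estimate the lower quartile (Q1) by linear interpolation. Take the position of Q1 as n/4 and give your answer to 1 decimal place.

33.0

Cumulative frequencies: 16, 42, 72, 95
n = 95; position = n/4 = 23.75.
This falls in the class 30 – <40: L = 30, F = 16, f = 26, h = 10.
Lower quartile ≈ 30 + ((23.75 − 16) / 26) × 10 = 32.9808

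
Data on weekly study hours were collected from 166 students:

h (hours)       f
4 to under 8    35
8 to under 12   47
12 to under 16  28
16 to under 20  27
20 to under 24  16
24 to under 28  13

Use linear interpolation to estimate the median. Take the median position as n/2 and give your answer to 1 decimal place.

12.1

Cumulative frequencies: 35, 82, 110, 137, 153, 166
n = 166; position = n/2 = 83.
This falls in the class 12 to under 16: L = 12, F = 82, f = 28, h = 4.
Median ≈ 12 + ((83 − 82) / 28) × 4 = 12.1429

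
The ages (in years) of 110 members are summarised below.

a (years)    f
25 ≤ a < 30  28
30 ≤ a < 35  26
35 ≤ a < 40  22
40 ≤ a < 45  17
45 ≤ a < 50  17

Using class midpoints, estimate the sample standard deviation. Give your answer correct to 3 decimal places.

7.010

Midpoints: 27.5, 32.5, 37.5, 42.5, 47.5
n = 110, Σfm = 3970, mean = 36.0909
Σfm² = 148637.5
Σf(m − x̄)² = Σfm² − (Σfm)²/n = 148637.5 − 3970²/110 = 5356.5909
Sample variance = 5356.5909 / 109 = 49.1430
Standard deviation = √49.1430 = 7.0102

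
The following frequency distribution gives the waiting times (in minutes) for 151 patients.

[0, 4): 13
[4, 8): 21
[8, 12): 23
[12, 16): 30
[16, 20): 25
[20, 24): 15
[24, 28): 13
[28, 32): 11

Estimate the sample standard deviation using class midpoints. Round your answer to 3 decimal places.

Midpoints: 2, 6, 10, 14, 18, 22, 26, 30
n = 151, Σfm = 2250, mean = 14.9007
Σfm² = 43036
Σf(m − x̄)² = Σfm² − (Σfm)²/n = 43036 − 2250²/151 = 9509.5099
Sample variance = 9509.5099 / 150 = 63.3967
Standard deviation = √63.3967 = 7.9622

7.962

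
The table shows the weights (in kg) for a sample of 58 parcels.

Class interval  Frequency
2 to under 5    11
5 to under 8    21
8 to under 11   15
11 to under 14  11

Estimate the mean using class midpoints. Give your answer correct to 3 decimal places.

7.845

Midpoints: 3.5, 6.5, 9.5, 12.5
Σfm = 11×3.5 + 21×6.5 + 15×9.5 + 11×12.5 = 455
n = Σf = 58
Mean = 455 / 58 = 7.8448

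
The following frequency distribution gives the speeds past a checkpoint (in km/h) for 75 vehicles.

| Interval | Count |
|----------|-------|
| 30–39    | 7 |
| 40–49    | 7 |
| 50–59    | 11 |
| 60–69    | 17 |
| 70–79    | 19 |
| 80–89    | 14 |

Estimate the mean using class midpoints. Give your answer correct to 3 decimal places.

64.633

Midpoints: 34.5, 44.5, 54.5, 64.5, 74.5, 84.5
Σfm = 7×34.5 + 7×44.5 + 11×54.5 + 17×64.5 + 19×74.5 + 14×84.5 = 4847.5
n = Σf = 75
Mean = 4847.5 / 75 = 64.6333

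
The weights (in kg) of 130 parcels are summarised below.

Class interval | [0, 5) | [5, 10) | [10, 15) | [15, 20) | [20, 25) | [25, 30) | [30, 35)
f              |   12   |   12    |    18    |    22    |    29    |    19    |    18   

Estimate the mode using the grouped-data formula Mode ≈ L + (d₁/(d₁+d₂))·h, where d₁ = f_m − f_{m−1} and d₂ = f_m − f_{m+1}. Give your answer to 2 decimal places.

22.06

Modal class: [20, 25) (highest frequency 29).
d₁ = 29 − 22 = 7, d₂ = 29 − 19 = 10
Mode ≈ 20 + (7/(7+10)) × 5 = 20 + 2.0588 = 22.0588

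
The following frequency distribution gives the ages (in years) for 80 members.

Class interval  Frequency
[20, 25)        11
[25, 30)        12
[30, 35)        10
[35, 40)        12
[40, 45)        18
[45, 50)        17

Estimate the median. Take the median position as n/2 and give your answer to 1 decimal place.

37.9

Cumulative frequencies: 11, 23, 33, 45, 63, 80
n = 80; position = n/2 = 40.
This falls in the class [35, 40): L = 35, F = 33, f = 12, h = 5.
Median ≈ 35 + ((40 − 33) / 12) × 5 = 37.9167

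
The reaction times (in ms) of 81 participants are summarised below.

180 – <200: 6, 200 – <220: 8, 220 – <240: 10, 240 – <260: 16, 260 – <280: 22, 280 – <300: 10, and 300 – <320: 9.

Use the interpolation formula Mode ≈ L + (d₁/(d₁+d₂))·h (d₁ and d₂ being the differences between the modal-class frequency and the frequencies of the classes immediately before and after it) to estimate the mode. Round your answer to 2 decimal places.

Modal class: 260 – <280 (highest frequency 22).
d₁ = 22 − 16 = 6, d₂ = 22 − 10 = 12
Mode ≈ 260 + (6/(6+12)) × 20 = 260 + 6.6667 = 266.6667

266.67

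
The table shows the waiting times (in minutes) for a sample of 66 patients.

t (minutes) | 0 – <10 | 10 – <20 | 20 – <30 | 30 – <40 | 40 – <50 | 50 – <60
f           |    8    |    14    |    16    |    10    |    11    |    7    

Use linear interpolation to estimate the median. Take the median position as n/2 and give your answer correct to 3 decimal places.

26.875

Cumulative frequencies: 8, 22, 38, 48, 59, 66
n = 66; position = n/2 = 33.
This falls in the class 20 – <30: L = 20, F = 22, f = 16, h = 10.
Median ≈ 20 + ((33 − 22) / 16) × 10 = 26.8750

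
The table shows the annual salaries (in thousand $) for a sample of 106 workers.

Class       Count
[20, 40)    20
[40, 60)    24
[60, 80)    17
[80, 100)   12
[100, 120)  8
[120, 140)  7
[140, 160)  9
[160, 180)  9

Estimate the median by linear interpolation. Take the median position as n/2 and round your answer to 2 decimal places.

Cumulative frequencies: 20, 44, 61, 73, 81, 88, 97, 106
n = 106; position = n/2 = 53.
This falls in the class [60, 80): L = 60, F = 44, f = 17, h = 20.
Median ≈ 60 + ((53 − 44) / 17) × 20 = 70.5882

70.59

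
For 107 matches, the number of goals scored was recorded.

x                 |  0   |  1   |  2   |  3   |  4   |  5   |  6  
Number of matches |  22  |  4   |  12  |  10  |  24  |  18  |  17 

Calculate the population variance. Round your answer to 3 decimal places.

Values: 0, 1, 2, 3, 4, 5, 6
n = 107, Σfx = 346, mean = 3.2336
Σfx² = 1588
Σf(x − x̄)² = Σfx² − (Σfx)²/n = 1588 − 346²/107 = 469.1589
Population variance = 469.1589 / 107 = 4.3847

4.385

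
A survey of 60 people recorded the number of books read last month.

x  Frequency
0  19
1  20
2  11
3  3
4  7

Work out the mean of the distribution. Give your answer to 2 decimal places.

Values: 0, 1, 2, 3, 4
Σfx = 19×0 + 20×1 + 11×2 + 3×3 + 7×4 = 79
n = Σf = 60
Mean = 79 / 60 = 1.3167

1.32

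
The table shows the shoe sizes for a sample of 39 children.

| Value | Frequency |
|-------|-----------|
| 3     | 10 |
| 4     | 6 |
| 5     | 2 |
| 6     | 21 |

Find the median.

6

Cumulative frequencies: 10, 16, 18, 39
n = 39, so the median is the value in position (n+1)/2 = 20.
Position 20 falls at value 6.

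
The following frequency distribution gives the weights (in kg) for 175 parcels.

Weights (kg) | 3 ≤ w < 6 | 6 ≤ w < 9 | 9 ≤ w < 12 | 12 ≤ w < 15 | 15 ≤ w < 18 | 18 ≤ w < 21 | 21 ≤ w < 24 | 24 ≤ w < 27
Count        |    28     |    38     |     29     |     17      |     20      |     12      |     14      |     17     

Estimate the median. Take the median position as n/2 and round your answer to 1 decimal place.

Cumulative frequencies: 28, 66, 95, 112, 132, 144, 158, 175
n = 175; position = n/2 = 87.5.
This falls in the class 9 ≤ w < 12: L = 9, F = 66, f = 29, h = 3.
Median ≈ 9 + ((87.5 − 66) / 29) × 3 = 11.2241

11.2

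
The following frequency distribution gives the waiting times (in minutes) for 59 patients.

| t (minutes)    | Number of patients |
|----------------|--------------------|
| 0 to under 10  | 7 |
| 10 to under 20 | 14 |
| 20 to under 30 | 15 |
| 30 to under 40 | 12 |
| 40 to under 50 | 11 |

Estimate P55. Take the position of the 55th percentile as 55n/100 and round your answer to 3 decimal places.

Cumulative frequencies: 7, 21, 36, 48, 59
n = 59; position = 55n/100 = 32.45.
This falls in the class 20 to under 30: L = 20, F = 21, f = 15, h = 10.
55th percentile ≈ 20 + ((32.45 − 21) / 15) × 10 = 27.6333

27.633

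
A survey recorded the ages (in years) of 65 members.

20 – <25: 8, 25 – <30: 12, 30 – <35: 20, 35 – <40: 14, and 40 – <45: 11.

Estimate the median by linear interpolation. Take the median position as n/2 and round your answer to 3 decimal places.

33.125

Cumulative frequencies: 8, 20, 40, 54, 65
n = 65; position = n/2 = 32.5.
This falls in the class 30 – <35: L = 30, F = 20, f = 20, h = 5.
Median ≈ 30 + ((32.5 − 20) / 20) × 5 = 33.1250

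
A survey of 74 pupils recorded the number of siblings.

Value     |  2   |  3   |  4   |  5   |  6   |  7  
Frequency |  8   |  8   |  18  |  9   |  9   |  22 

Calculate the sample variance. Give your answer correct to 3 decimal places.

Values: 2, 3, 4, 5, 6, 7
n = 74, Σfx = 365, mean = 4.9324
Σfx² = 2019
Σf(x − x̄)² = Σfx² − (Σfx)²/n = 2019 − 365²/74 = 218.6622
Sample variance = 218.6622 / 73 = 2.9954

2.995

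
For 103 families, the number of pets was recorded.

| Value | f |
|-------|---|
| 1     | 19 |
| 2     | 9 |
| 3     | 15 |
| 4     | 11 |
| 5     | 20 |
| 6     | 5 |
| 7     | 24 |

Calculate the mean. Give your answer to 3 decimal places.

Values: 1, 2, 3, 4, 5, 6, 7
Σfx = 19×1 + 9×2 + 15×3 + 11×4 + 20×5 + 5×6 + 24×7 = 424
n = Σf = 103
Mean = 424 / 103 = 4.1165

4.117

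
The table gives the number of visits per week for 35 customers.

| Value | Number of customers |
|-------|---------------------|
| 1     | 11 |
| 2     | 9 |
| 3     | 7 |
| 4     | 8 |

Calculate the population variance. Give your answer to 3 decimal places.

Values: 1, 2, 3, 4
n = 35, Σfx = 82, mean = 2.3429
Σfx² = 238
Σf(x − x̄)² = Σfx² − (Σfx)²/n = 238 − 82²/35 = 45.8857
Population variance = 45.8857 / 35 = 1.3110

1.311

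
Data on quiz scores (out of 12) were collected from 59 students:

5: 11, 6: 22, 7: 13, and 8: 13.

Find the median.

Cumulative frequencies: 11, 33, 46, 59
n = 59, so the median is the value in position (n+1)/2 = 30.
Position 30 falls at value 6.

6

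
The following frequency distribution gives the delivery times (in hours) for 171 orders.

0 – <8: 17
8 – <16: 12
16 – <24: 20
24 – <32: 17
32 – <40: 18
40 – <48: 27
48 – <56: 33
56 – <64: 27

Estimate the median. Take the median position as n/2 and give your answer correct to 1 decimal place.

40.4

Cumulative frequencies: 17, 29, 49, 66, 84, 111, 144, 171
n = 171; position = n/2 = 85.5.
This falls in the class 40 – <48: L = 40, F = 84, f = 27, h = 8.
Median ≈ 40 + ((85.5 − 84) / 27) × 8 = 40.4444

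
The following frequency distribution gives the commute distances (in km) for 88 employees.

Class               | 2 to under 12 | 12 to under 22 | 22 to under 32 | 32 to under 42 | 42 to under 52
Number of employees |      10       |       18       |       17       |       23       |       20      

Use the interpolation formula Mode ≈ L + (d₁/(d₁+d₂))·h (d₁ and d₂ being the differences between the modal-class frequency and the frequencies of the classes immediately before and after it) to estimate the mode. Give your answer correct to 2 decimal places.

Modal class: 32 to under 42 (highest frequency 23).
d₁ = 23 − 17 = 6, d₂ = 23 − 20 = 3
Mode ≈ 32 + (6/(6+3)) × 10 = 32 + 6.6667 = 38.6667

38.67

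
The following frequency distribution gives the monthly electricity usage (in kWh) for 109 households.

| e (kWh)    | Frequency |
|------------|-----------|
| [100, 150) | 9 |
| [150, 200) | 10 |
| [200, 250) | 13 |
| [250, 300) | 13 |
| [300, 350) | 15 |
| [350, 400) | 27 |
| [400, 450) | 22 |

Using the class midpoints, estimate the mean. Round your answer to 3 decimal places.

Midpoints: 125, 175, 225, 275, 325, 375, 425
Σfm = 9×125 + 10×175 + 13×225 + 13×275 + 15×325 + 27×375 + 22×425 = 33725
n = Σf = 109
Mean = 33725 / 109 = 309.4037

309.404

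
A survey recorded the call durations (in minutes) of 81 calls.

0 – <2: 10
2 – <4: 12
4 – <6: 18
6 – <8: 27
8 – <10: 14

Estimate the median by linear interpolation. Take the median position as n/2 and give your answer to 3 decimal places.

Cumulative frequencies: 10, 22, 40, 67, 81
n = 81; position = n/2 = 40.5.
This falls in the class 6 – <8: L = 6, F = 40, f = 27, h = 2.
Median ≈ 6 + ((40.5 − 40) / 27) × 2 = 6.0370

6.037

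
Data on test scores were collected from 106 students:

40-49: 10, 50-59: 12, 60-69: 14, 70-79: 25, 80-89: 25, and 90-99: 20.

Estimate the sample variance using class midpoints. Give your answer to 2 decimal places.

244.68

Midpoints: 44.5, 54.5, 64.5, 74.5, 84.5, 94.5
n = 106, Σfm = 7867, mean = 74.2170
Σfm² = 609556.5
Σf(m − x̄)² = Σfm² − (Σfm)²/n = 609556.5 − 7867²/106 = 25691.5094
Sample variance = 25691.5094 / 105 = 244.6810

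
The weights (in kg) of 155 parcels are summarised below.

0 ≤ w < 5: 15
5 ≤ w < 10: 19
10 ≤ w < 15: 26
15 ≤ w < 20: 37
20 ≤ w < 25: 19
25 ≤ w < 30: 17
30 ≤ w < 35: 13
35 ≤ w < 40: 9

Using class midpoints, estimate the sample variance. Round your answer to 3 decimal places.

94.589

Midpoints: 2.5, 7.5, 12.5, 17.5, 22.5, 27.5, 32.5, 37.5
n = 155, Σfm = 2807.5, mean = 18.1129
Σfm² = 65418.75
Σf(m − x̄)² = Σfm² − (Σfm)²/n = 65418.75 − 2807.5²/155 = 14566.7742
Sample variance = 14566.7742 / 154 = 94.5894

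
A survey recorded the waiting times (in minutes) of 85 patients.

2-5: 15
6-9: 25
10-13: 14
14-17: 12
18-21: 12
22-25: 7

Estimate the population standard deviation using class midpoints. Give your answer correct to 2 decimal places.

Midpoints: 3.5, 7.5, 11.5, 15.5, 19.5, 23.5
n = 85, Σfm = 985.5, mean = 11.5941
Σfm² = 14753.25
Σf(m − x̄)² = Σfm² − (Σfm)²/n = 14753.25 − 985.5²/85 = 3327.2471
Population variance = 3327.2471 / 85 = 39.1441
Standard deviation = √39.1441 = 6.2565

6.26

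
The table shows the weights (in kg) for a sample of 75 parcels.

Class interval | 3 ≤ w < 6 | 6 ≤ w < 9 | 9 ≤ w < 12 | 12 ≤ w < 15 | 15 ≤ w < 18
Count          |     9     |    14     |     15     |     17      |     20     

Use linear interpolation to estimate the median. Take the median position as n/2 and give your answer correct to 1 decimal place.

Cumulative frequencies: 9, 23, 38, 55, 75
n = 75; position = n/2 = 37.5.
This falls in the class 9 ≤ w < 12: L = 9, F = 23, f = 15, h = 3.
Median ≈ 9 + ((37.5 − 23) / 15) × 3 = 11.9000

11.9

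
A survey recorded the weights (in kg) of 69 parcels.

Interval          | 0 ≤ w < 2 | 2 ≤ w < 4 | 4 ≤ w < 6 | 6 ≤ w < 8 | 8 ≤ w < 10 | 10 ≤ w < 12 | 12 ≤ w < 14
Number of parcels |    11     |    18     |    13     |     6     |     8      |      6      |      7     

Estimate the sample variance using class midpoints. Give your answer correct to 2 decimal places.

Midpoints: 1, 3, 5, 7, 9, 11, 13
n = 69, Σfm = 401, mean = 5.8116
Σfm² = 3349
Σf(m − x̄)² = Σfm² − (Σfm)²/n = 3349 − 401²/69 = 1018.5507
Sample variance = 1018.5507 / 68 = 14.9787

14.98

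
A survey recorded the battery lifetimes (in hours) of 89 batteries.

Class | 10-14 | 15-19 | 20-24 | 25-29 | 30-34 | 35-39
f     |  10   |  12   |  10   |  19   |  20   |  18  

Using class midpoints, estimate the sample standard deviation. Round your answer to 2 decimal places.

8.24

Midpoints: 12, 17, 22, 27, 32, 37
n = 89, Σfm = 2363, mean = 26.5506
Σfm² = 68721
Σf(m − x̄)² = Σfm² − (Σfm)²/n = 68721 − 2363²/89 = 5982.0225
Sample variance = 5982.0225 / 88 = 67.9775
Standard deviation = √67.9775 = 8.2448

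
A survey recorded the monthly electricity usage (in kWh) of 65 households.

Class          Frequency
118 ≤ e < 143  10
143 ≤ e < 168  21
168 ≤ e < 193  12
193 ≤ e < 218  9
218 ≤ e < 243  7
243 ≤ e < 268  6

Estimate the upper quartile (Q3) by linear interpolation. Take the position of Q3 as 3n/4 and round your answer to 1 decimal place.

209.0

Cumulative frequencies: 10, 31, 43, 52, 59, 65
n = 65; position = 3n/4 = 48.75.
This falls in the class 193 ≤ e < 218: L = 193, F = 43, f = 9, h = 25.
Upper quartile ≈ 193 + ((48.75 − 43) / 9) × 25 = 208.9722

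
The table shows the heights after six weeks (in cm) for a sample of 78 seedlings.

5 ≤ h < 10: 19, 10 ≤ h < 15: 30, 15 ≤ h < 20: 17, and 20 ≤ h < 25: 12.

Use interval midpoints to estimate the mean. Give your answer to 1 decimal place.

Midpoints: 7.5, 12.5, 17.5, 22.5
Σfm = 19×7.5 + 30×12.5 + 17×17.5 + 12×22.5 = 1085
n = Σf = 78
Mean = 1085 / 78 = 13.9103

13.9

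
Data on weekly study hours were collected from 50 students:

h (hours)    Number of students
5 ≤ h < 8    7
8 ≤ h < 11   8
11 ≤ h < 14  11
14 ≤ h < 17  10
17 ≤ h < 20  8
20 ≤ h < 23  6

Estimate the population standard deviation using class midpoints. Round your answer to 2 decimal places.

4.69

Midpoints: 6.5, 9.5, 12.5, 15.5, 18.5, 21.5
n = 50, Σfm = 691, mean = 13.8200
Σfm² = 10650.5
Σf(m − x̄)² = Σfm² − (Σfm)²/n = 10650.5 − 691²/50 = 1100.8800
Population variance = 1100.8800 / 50 = 22.0176
Standard deviation = √22.0176 = 4.6923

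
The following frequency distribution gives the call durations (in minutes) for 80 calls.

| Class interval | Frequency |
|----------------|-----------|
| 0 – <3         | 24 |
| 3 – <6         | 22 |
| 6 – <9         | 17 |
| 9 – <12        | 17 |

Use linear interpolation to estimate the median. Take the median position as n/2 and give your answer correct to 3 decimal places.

Cumulative frequencies: 24, 46, 63, 80
n = 80; position = n/2 = 40.
This falls in the class 3 – <6: L = 3, F = 24, f = 22, h = 3.
Median ≈ 3 + ((40 − 24) / 22) × 3 = 5.1818

5.182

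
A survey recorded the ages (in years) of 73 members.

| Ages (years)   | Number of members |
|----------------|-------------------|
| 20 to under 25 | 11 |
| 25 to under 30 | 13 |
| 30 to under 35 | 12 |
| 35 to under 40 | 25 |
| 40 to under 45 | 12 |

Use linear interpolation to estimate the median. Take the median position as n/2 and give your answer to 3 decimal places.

35.100

Cumulative frequencies: 11, 24, 36, 61, 73
n = 73; position = n/2 = 36.5.
This falls in the class 35 to under 40: L = 35, F = 36, f = 25, h = 5.
Median ≈ 35 + ((36.5 − 36) / 25) × 5 = 35.1000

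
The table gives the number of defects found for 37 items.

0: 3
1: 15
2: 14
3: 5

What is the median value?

Cumulative frequencies: 3, 18, 32, 37
n = 37, so the median is the value in position (n+1)/2 = 19.
Position 19 falls at value 2.

2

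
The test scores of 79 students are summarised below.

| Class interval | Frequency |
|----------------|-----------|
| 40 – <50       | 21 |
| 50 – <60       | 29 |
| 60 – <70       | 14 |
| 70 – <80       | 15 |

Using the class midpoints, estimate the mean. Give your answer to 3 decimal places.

Midpoints: 45, 55, 65, 75
Σfm = 21×45 + 29×55 + 14×65 + 15×75 = 4575
n = Σf = 79
Mean = 4575 / 79 = 57.9114

57.911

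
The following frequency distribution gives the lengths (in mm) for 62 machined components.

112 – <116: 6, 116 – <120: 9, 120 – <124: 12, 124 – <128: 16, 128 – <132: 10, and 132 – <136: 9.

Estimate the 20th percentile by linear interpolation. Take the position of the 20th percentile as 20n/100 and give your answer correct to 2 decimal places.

118.84

Cumulative frequencies: 6, 15, 27, 43, 53, 62
n = 62; position = 20n/100 = 12.4.
This falls in the class 116 – <120: L = 116, F = 6, f = 9, h = 4.
20th percentile ≈ 116 + ((12.4 − 6) / 9) × 4 = 118.8444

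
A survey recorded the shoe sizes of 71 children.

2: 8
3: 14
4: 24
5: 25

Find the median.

Cumulative frequencies: 8, 22, 46, 71
n = 71, so the median is the value in position (n+1)/2 = 36.
Position 36 falls at value 4.

4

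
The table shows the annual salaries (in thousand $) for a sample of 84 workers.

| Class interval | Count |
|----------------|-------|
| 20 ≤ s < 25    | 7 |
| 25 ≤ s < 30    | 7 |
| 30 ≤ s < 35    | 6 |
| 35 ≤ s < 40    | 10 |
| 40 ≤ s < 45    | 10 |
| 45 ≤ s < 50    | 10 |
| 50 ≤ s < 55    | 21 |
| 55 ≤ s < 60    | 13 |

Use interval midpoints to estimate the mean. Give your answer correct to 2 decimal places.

43.69

Midpoints: 22.5, 27.5, 32.5, 37.5, 42.5, 47.5, 52.5, 57.5
Σfm = 7×22.5 + 7×27.5 + 6×32.5 + 10×37.5 + 10×42.5 + 10×47.5 + 21×52.5 + 13×57.5 = 3670
n = Σf = 84
Mean = 3670 / 84 = 43.6905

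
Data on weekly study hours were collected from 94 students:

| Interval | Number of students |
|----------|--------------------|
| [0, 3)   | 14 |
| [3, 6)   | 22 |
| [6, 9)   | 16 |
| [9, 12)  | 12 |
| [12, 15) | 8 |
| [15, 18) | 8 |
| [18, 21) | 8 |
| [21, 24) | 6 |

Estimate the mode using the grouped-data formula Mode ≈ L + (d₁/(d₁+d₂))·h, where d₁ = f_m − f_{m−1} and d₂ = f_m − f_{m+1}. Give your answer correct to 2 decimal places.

4.71

Modal class: [3, 6) (highest frequency 22).
d₁ = 22 − 14 = 8, d₂ = 22 − 16 = 6
Mode ≈ 3 + (8/(8+6)) × 3 = 3 + 1.7143 = 4.7143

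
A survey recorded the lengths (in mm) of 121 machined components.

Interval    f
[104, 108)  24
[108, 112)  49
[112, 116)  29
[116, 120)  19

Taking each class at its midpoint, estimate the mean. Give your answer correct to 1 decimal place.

111.4

Midpoints: 106, 110, 114, 118
Σfm = 24×106 + 49×110 + 29×114 + 19×118 = 13482
n = Σf = 121
Mean = 13482 / 121 = 111.4215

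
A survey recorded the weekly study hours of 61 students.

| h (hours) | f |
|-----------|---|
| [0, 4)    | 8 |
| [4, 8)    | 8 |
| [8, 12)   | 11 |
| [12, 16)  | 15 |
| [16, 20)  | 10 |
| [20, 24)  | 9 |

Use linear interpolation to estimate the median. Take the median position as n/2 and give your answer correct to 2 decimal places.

12.93

Cumulative frequencies: 8, 16, 27, 42, 52, 61
n = 61; position = n/2 = 30.5.
This falls in the class [12, 16): L = 12, F = 27, f = 15, h = 4.
Median ≈ 12 + ((30.5 − 27) / 15) × 4 = 12.9333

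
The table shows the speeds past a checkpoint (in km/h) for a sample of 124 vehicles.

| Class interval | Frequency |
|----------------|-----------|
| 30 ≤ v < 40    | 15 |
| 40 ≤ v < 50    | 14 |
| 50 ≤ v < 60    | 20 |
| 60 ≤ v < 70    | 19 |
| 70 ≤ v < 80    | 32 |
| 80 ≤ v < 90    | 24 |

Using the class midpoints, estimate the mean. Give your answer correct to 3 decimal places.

Midpoints: 35, 45, 55, 65, 75, 85
Σfm = 15×35 + 14×45 + 20×55 + 19×65 + 32×75 + 24×85 = 7930
n = Σf = 124
Mean = 7930 / 124 = 63.9516

63.952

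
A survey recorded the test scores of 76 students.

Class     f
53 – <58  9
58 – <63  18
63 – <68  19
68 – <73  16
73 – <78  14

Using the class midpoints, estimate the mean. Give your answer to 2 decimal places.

66.03

Midpoints: 55.5, 60.5, 65.5, 70.5, 75.5
Σfm = 9×55.5 + 18×60.5 + 19×65.5 + 16×70.5 + 14×75.5 = 5018
n = Σf = 76
Mean = 5018 / 76 = 66.0263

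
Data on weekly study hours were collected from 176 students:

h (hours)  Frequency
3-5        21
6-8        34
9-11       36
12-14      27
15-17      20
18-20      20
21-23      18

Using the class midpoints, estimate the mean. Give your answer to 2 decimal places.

12.10

Midpoints: 4, 7, 10, 13, 16, 19, 22
Σfm = 21×4 + 34×7 + 36×10 + 27×13 + 20×16 + 20×19 + 18×22 = 2129
n = Σf = 176
Mean = 2129 / 176 = 12.0966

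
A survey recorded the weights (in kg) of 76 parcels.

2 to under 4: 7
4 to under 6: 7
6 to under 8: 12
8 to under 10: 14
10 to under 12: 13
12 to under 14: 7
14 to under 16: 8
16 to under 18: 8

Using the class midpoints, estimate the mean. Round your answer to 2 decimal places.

Midpoints: 3, 5, 7, 9, 11, 13, 15, 17
Σfm = 7×3 + 7×5 + 12×7 + 14×9 + 13×11 + 7×13 + 8×15 + 8×17 = 756
n = Σf = 76
Mean = 756 / 76 = 9.9474

9.95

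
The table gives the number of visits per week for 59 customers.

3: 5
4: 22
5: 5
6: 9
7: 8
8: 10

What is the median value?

5

Cumulative frequencies: 5, 27, 32, 41, 49, 59
n = 59, so the median is the value in position (n+1)/2 = 30.
Position 30 falls at value 5.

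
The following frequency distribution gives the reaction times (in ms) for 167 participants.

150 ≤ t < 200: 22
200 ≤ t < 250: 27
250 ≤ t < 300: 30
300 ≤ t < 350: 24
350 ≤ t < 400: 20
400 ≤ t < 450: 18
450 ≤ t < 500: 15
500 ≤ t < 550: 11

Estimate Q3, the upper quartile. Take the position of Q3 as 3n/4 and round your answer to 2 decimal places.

406.25

Cumulative frequencies: 22, 49, 79, 103, 123, 141, 156, 167
n = 167; position = 3n/4 = 125.25.
This falls in the class 400 ≤ t < 450: L = 400, F = 123, f = 18, h = 50.
Upper quartile ≈ 400 + ((125.25 − 123) / 18) × 50 = 406.2500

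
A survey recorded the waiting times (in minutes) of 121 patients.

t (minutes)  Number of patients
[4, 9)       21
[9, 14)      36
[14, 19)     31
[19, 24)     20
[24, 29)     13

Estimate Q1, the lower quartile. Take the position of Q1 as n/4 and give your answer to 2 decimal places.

Cumulative frequencies: 21, 57, 88, 108, 121
n = 121; position = n/4 = 30.25.
This falls in the class [9, 14): L = 9, F = 21, f = 36, h = 5.
Lower quartile ≈ 9 + ((30.25 − 21) / 36) × 5 = 10.2847

10.28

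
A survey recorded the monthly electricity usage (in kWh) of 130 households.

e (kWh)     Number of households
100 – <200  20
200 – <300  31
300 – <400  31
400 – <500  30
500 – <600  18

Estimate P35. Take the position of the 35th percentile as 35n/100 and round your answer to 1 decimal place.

Cumulative frequencies: 20, 51, 82, 112, 130
n = 130; position = 35n/100 = 45.5.
This falls in the class 200 – <300: L = 200, F = 20, f = 31, h = 100.
35th percentile ≈ 200 + ((45.5 − 20) / 31) × 100 = 282.2581

282.3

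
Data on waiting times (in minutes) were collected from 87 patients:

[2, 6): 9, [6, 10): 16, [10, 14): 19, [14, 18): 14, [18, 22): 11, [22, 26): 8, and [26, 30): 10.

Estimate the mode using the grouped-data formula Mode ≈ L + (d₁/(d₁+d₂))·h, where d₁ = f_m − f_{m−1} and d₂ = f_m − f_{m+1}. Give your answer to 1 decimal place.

11.5

Modal class: [10, 14) (highest frequency 19).
d₁ = 19 − 16 = 3, d₂ = 19 − 14 = 5
Mode ≈ 10 + (3/(3+5)) × 4 = 10 + 1.5000 = 11.5000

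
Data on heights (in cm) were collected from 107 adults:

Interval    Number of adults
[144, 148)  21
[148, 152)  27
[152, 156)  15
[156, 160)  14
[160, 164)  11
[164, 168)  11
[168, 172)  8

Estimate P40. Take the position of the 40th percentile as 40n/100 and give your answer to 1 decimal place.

151.2

Cumulative frequencies: 21, 48, 63, 77, 88, 99, 107
n = 107; position = 40n/100 = 42.8.
This falls in the class [148, 152): L = 148, F = 21, f = 27, h = 4.
40th percentile ≈ 148 + ((42.8 − 21) / 27) × 4 = 151.2296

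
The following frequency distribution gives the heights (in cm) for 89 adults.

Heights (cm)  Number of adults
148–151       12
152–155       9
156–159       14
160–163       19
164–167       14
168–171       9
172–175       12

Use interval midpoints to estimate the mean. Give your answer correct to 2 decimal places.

Midpoints: 149.5, 153.5, 157.5, 161.5, 165.5, 169.5, 173.5
Σfm = 12×149.5 + 9×153.5 + 14×157.5 + 19×161.5 + 14×165.5 + 9×169.5 + 12×173.5 = 14373.5
n = Σf = 89
Mean = 14373.5 / 89 = 161.5000

161.50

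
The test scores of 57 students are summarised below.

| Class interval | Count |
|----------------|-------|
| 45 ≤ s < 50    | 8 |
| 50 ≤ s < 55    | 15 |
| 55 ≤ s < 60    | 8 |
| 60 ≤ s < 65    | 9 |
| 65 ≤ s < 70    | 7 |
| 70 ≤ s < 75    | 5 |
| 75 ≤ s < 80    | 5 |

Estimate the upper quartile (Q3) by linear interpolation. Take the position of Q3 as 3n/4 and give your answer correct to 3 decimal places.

Cumulative frequencies: 8, 23, 31, 40, 47, 52, 57
n = 57; position = 3n/4 = 42.75.
This falls in the class 65 ≤ s < 70: L = 65, F = 40, f = 7, h = 5.
Upper quartile ≈ 65 + ((42.75 − 40) / 7) × 5 = 66.9643

66.964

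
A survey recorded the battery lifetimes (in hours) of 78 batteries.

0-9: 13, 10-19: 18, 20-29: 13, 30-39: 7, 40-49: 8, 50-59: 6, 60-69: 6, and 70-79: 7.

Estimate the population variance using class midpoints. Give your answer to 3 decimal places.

Midpoints: 4.5, 14.5, 24.5, 34.5, 44.5, 54.5, 64.5, 74.5
n = 78, Σfm = 2471, mean = 31.6795
Σfm² = 117659.5
Σf(m − x̄)² = Σfm² − (Σfm)²/n = 117659.5 − 2471²/78 = 39379.4872
Population variance = 39379.4872 / 78 = 504.8652

504.865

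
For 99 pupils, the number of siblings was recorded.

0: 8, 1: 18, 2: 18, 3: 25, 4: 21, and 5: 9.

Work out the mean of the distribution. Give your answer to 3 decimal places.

Values: 0, 1, 2, 3, 4, 5
Σfx = 8×0 + 18×1 + 18×2 + 25×3 + 21×4 + 9×5 = 258
n = Σf = 99
Mean = 258 / 99 = 2.6061

2.606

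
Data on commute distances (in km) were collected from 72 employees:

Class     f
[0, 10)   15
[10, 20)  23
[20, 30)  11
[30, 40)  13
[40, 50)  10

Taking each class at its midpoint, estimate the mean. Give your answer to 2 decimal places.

Midpoints: 5, 15, 25, 35, 45
Σfm = 15×5 + 23×15 + 11×25 + 13×35 + 10×45 = 1600
n = Σf = 72
Mean = 1600 / 72 = 22.2222

22.22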